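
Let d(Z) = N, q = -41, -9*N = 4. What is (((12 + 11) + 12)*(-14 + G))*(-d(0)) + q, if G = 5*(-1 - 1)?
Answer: -1243/3 ≈ -414.33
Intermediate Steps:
N = -4/9 (N = -⅑*4 = -4/9 ≈ -0.44444)
d(Z) = -4/9
G = -10 (G = 5*(-2) = -10)
(((12 + 11) + 12)*(-14 + G))*(-d(0)) + q = (((12 + 11) + 12)*(-14 - 10))*(-1*(-4/9)) - 41 = ((23 + 12)*(-24))*(4/9) - 41 = (35*(-24))*(4/9) - 41 = -840*4/9 - 41 = -1120/3 - 41 = -1243/3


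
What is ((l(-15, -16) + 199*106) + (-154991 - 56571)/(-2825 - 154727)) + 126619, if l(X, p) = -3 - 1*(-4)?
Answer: 11636423845/78776 ≈ 1.4772e+5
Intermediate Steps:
l(X, p) = 1 (l(X, p) = -3 + 4 = 1)
((l(-15, -16) + 199*106) + (-154991 - 56571)/(-2825 - 154727)) + 126619 = ((1 + 199*106) + (-154991 - 56571)/(-2825 - 154727)) + 126619 = ((1 + 21094) - 211562/(-157552)) + 126619 = (21095 - 211562*(-1/157552)) + 126619 = (21095 + 105781/78776) + 126619 = 1661885501/78776 + 126619 = 11636423845/78776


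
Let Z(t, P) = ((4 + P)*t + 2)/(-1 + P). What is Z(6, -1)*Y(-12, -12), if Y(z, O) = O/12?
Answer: 10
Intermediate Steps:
Y(z, O) = O/12 (Y(z, O) = O*(1/12) = O/12)
Z(t, P) = (2 + t*(4 + P))/(-1 + P) (Z(t, P) = (t*(4 + P) + 2)/(-1 + P) = (2 + t*(4 + P))/(-1 + P))
Z(6, -1)*Y(-12, -12) = ((2 + 4*6 - 1*6)/(-1 - 1))*((1/12)*(-12)) = ((2 + 24 - 6)/(-2))*(-1) = -½*20*(-1) = -10*(-1) = 10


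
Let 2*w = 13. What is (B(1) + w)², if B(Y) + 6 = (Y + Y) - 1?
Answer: 9/4 ≈ 2.2500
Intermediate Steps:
w = 13/2 (w = (½)*13 = 13/2 ≈ 6.5000)
B(Y) = -7 + 2*Y (B(Y) = -6 + ((Y + Y) - 1) = -6 + (2*Y - 1) = -6 + (-1 + 2*Y) = -7 + 2*Y)
(B(1) + w)² = ((-7 + 2*1) + 13/2)² = ((-7 + 2) + 13/2)² = (-5 + 13/2)² = (3/2)² = 9/4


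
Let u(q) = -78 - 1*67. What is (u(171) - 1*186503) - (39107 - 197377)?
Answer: -28378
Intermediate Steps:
u(q) = -145 (u(q) = -78 - 67 = -145)
(u(171) - 1*186503) - (39107 - 197377) = (-145 - 1*186503) - (39107 - 197377) = (-145 - 186503) - 1*(-158270) = -186648 + 158270 = -28378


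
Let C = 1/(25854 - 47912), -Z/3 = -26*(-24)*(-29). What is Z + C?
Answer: 1197484703/22058 ≈ 54288.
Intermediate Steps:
Z = 54288 (Z = -3*(-26*(-24))*(-29) = -1872*(-29) = -3*(-18096) = 54288)
C = -1/22058 (C = 1/(-22058) = -1/22058 ≈ -4.5335e-5)
Z + C = 54288 - 1/22058 = 1197484703/22058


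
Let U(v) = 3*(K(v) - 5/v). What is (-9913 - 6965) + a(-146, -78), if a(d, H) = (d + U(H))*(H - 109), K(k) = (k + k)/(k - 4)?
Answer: 9935941/1066 ≈ 9320.8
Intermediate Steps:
K(k) = 2*k/(-4 + k) (K(k) = (2*k)/(-4 + k) = 2*k/(-4 + k))
U(v) = -15/v + 6*v/(-4 + v) (U(v) = 3*(2*v/(-4 + v) - 5/v) = 3*(-5/v + 2*v/(-4 + v)) = -15/v + 6*v/(-4 + v))
a(d, H) = (-109 + H)*(d + 3*(20 - 5*H + 2*H²)/(H*(-4 + H))) (a(d, H) = (d + 3*(20 - 5*H + 2*H²)/(H*(-4 + H)))*(H - 109) = (d + 3*(20 - 5*H + 2*H²)/(H*(-4 + H)))*(-109 + H) = (-109 + H)*(d + 3*(20 - 5*H + 2*H²)/(H*(-4 + H))))
(-9913 - 6965) + a(-146, -78) = (-9913 - 6965) + (-6540 - 669*(-78)² + 6*(-78)³ + 1695*(-78) - 146*(-78)³ - 113*(-146)*(-78)² + 436*(-78)*(-146))/((-78)*(-4 - 78)) = -16878 - 1/78*(-6540 - 669*6084 + 6*(-474552) - 132210 - 146*(-474552) - 113*(-146)*6084 + 4965168)/(-82) = -16878 - 1/78*(-1/82)*(-6540 - 4070196 - 2847312 - 132210 + 69284592 + 100373832 + 4965168) = -16878 - 1/78*(-1/82)*167567334 = -16878 + 27927889/1066 = 9935941/1066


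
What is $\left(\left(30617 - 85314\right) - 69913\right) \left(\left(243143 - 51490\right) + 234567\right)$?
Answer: $-53111274200$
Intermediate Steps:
$\left(\left(30617 - 85314\right) - 69913\right) \left(\left(243143 - 51490\right) + 234567\right) = \left(-54697 - 69913\right) \left(\left(243143 - 51490\right) + 234567\right) = - 124610 \left(191653 + 234567\right) = \left(-124610\right) 426220 = -53111274200$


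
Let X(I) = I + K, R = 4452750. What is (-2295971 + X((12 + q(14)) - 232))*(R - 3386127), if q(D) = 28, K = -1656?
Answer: -2450906595237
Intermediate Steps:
X(I) = -1656 + I (X(I) = I - 1656 = -1656 + I)
(-2295971 + X((12 + q(14)) - 232))*(R - 3386127) = (-2295971 + (-1656 + ((12 + 28) - 232)))*(4452750 - 3386127) = (-2295971 + (-1656 + (40 - 232)))*1066623 = (-2295971 + (-1656 - 192))*1066623 = (-2295971 - 1848)*1066623 = -2297819*1066623 = -2450906595237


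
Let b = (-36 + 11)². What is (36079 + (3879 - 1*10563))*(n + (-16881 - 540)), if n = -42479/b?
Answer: -64261020916/125 ≈ -5.1409e+8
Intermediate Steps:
b = 625 (b = (-25)² = 625)
n = -42479/625 ≈ -67.966
(36079 + (3879 - 1*10563))*(n + (-16881 - 540)) = (36079 + (3879 - 1*10563))*(-42479/625 + (-16881 - 540)) = (36079 + (3879 - 10563))*(-42479/625 - 17421) = (36079 - 6684)*(-10930604/625) = 29395*(-10930604/625) = -64261020916/125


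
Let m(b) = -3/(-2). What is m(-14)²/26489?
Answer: 9/105956 ≈ 8.4941e-5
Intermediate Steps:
m(b) = 3/2 (m(b) = -3*(-½) = 3/2)
m(-14)²/26489 = (3/2)²/26489 = (9/4)*(1/26489) = 9/105956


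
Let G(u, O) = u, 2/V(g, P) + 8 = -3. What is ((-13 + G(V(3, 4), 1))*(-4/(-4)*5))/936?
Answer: -725/10296 ≈ -0.070416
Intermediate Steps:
V(g, P) = -2/11 (V(g, P) = 2/(-8 - 3) = 2/(-11) = 2*(-1/11) = -2/11)
((-13 + G(V(3, 4), 1))*(-4/(-4)*5))/936 = ((-13 - 2/11)*(-4/(-4)*5))/936 = -145*(-4*(-¼))*5/11*(1/936) = -145*5/11*(1/936) = -145/11*5*(1/936) = -725/11*1/936 = -725/10296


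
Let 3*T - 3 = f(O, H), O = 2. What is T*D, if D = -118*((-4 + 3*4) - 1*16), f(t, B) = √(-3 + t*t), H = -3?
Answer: 3776/3 ≈ 1258.7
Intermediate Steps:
f(t, B) = √(-3 + t²)
T = 4/3 (T = 1 + √(-3 + 2²)/3 = 1 + √(-3 + 4)/3 = 1 + √1/3 = 1 + (⅓)*1 = 1 + ⅓ = 4/3 ≈ 1.3333)
D = 944 (D = -118*((-4 + 12) - 16) = -118*(8 - 16) = -118*(-8) = 944)
T*D = (4/3)*944 = 3776/3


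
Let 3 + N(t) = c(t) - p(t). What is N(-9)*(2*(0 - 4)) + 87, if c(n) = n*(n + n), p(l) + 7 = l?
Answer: -1313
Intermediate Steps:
p(l) = -7 + l
c(n) = 2*n² (c(n) = n*(2*n) = 2*n²)
N(t) = 4 - t + 2*t² (N(t) = -3 + (2*t² - (-7 + t)) = -3 + (2*t² + (7 - t)) = -3 + (7 - t + 2*t²) = 4 - t + 2*t²)
N(-9)*(2*(0 - 4)) + 87 = (4 - 1*(-9) + 2*(-9)²)*(2*(0 - 4)) + 87 = (4 + 9 + 2*81)*(2*(-4)) + 87 = (4 + 9 + 162)*(-8) + 87 = 175*(-8) + 87 = -1400 + 87 = -1313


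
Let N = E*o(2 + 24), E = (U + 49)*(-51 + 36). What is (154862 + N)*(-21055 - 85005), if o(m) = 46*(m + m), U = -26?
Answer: 71100290680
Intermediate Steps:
E = -345 (E = (-26 + 49)*(-51 + 36) = 23*(-15) = -345)
o(m) = 92*m (o(m) = 46*(2*m) = 92*m)
N = -825240 (N = -31740*(2 + 24) = -31740*26 = -345*2392 = -825240)
(154862 + N)*(-21055 - 85005) = (154862 - 825240)*(-21055 - 85005) = -670378*(-106060) = 71100290680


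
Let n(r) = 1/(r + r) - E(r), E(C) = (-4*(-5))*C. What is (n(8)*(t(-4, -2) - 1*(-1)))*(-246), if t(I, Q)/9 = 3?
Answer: 2203299/2 ≈ 1.1017e+6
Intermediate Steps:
t(I, Q) = 27 (t(I, Q) = 9*3 = 27)
E(C) = 20*C
n(r) = 1/(2*r) - 20*r (n(r) = 1/(r + r) - 20*r = 1/(2*r) - 20*r)
(n(8)*(t(-4, -2) - 1*(-1)))*(-246) = (((1/2)/8 - 20*8)*(27 - 1*(-1)))*(-246) = (((1/2)*(1/8) - 160)*(27 + 1))*(-246) = ((1/16 - 160)*28)*(-246) = -2559/16*28*(-246) = -17913/4*(-246) = 2203299/2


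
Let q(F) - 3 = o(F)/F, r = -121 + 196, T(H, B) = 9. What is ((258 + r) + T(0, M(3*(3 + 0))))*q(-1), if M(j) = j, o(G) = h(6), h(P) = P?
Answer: -1026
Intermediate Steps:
o(G) = 6
r = 75
q(F) = 3 + 6/F
((258 + r) + T(0, M(3*(3 + 0))))*q(-1) = ((258 + 75) + 9)*(3 + 6/(-1)) = (333 + 9)*(3 + 6*(-1)) = 342*(3 - 6) = 342*(-3) = -1026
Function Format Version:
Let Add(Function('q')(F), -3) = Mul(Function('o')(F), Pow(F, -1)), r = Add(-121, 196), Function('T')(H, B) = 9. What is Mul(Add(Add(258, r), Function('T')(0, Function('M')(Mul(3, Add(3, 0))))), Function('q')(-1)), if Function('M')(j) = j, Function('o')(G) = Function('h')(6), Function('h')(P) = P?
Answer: -1026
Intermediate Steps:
Function('o')(G) = 6
r = 75
Function('q')(F) = Add(3, Mul(6, Pow(F, -1)))
Mul(Add(Add(258, r), Function('T')(0, Function('M')(Mul(3, Add(3, 0))))), Function('q')(-1)) = Mul(Add(Add(258, 75), 9), Add(3, Mul(6, Pow(-1, -1)))) = Mul(Add(333, 9), Add(3, Mul(6, -1))) = Mul(342, Add(3, -6)) = Mul(342, -3) = -1026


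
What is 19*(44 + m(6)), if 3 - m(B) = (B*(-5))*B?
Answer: 4313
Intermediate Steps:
m(B) = 3 + 5*B² (m(B) = 3 - B*(-5)*B = 3 - (-5*B)*B = 3 - (-5)*B² = 3 + 5*B²)
19*(44 + m(6)) = 19*(44 + (3 + 5*6²)) = 19*(44 + (3 + 5*36)) = 19*(44 + (3 + 180)) = 19*(44 + 183) = 19*227 = 4313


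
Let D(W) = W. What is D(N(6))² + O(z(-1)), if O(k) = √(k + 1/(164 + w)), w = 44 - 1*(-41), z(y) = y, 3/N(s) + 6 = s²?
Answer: 1/100 + 2*I*√15438/249 ≈ 0.01 + 0.99799*I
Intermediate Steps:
N(s) = 3/(-6 + s²)
w = 85 (w = 44 + 41 = 85)
O(k) = √(1/249 + k) (O(k) = √(k + 1/(164 + 85)) = √(k + 1/249) = √(1/249 + k))
D(N(6))² + O(z(-1)) = (3/(-6 + 6²))² + √(249 + 62001*(-1))/249 = (3/(-6 + 36))² + √(249 - 62001)/249 = (3/30)² + √(-61752)/249 = (3*(1/30))² + (2*I*√15438)/249 = (⅒)² + 2*I*√15438/249 = 1/100 + 2*I*√15438/249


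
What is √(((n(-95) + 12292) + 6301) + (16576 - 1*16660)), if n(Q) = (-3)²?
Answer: √18518 ≈ 136.08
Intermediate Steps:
n(Q) = 9
√(((n(-95) + 12292) + 6301) + (16576 - 1*16660)) = √(((9 + 12292) + 6301) + (16576 - 1*16660)) = √((12301 + 6301) + (16576 - 16660)) = √(18602 - 84) = √18518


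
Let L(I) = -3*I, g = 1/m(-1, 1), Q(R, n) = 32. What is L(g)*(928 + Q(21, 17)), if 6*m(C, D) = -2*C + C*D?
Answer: -17280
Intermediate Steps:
m(C, D) = -C/3 + C*D/6 (m(C, D) = (-2*C + C*D)/6 = -C/3 + C*D/6)
g = 6 (g = 1/((⅙)*(-1)*(-2 + 1)) = 1/((⅙)*(-1)*(-1)) = 1/(⅙) = 6)
L(g)*(928 + Q(21, 17)) = (-3*6)*(928 + 32) = -18*960 = -17280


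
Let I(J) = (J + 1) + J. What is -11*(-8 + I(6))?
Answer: -55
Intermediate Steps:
I(J) = 1 + 2*J (I(J) = (1 + J) + J = 1 + 2*J)
-11*(-8 + I(6)) = -11*(-8 + (1 + 2*6)) = -11*(-8 + (1 + 12)) = -11*(-8 + 13) = -11*5 = -55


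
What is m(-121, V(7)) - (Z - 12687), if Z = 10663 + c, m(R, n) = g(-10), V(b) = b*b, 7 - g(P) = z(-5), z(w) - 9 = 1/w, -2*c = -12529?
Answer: -42423/10 ≈ -4242.3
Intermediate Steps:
c = 12529/2 (c = -1/2*(-12529) = 12529/2 ≈ 6264.5)
z(w) = 9 + 1/w
g(P) = -9/5 (g(P) = 7 - (9 + 1/(-5)) = 7 - (9 - 1/5) = 7 - 1*44/5 = 7 - 44/5 = -9/5)
V(b) = b**2
m(R, n) = -9/5
Z = 33855/2 (Z = 10663 + 12529/2 = 33855/2 ≈ 16928.)
m(-121, V(7)) - (Z - 12687) = -9/5 - (33855/2 - 12687) = -9/5 - 1*8481/2 = -9/5 - 8481/2 = -42423/10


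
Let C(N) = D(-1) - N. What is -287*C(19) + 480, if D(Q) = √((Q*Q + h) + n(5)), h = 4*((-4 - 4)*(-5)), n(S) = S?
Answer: 5933 - 287*√166 ≈ 2235.3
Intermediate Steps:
h = 160 (h = 4*(-8*(-5)) = 4*40 = 160)
D(Q) = √(165 + Q²) (D(Q) = √((Q*Q + 160) + 5) = √((Q² + 160) + 5) = √((160 + Q²) + 5) = √(165 + Q²))
C(N) = √166 - N (C(N) = √(165 + (-1)²) - N = √(165 + 1) - N = √166 - N)
-287*C(19) + 480 = -287*(√166 - 1*19) + 480 = -287*(√166 - 19) + 480 = -287*(-19 + √166) + 480 = (5453 - 287*√166) + 480 = 5933 - 287*√166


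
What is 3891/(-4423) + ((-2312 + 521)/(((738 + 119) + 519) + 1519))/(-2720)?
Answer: -10210456269/11609490400 ≈ -0.87949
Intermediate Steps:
3891/(-4423) + ((-2312 + 521)/(((738 + 119) + 519) + 1519))/(-2720) = 3891*(-1/4423) - 1791/((857 + 519) + 1519)*(-1/2720) = -3891/4423 - 1791/(1376 + 1519)*(-1/2720) = -3891/4423 - 1791/2895*(-1/2720) = -3891/4423 - 1791*1/2895*(-1/2720) = -3891/4423 - 597/965*(-1/2720) = -3891/4423 + 597/2624800 = -10210456269/11609490400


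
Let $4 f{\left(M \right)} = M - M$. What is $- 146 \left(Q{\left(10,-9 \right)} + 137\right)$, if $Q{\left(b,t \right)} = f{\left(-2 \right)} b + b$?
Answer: $-21462$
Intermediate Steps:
$f{\left(M \right)} = 0$ ($f{\left(M \right)} = \frac{M - M}{4} = \frac{1}{4} \cdot 0 = 0$)
$Q{\left(b,t \right)} = b$ ($Q{\left(b,t \right)} = 0 b + b = 0 + b = b$)
$- 146 \left(Q{\left(10,-9 \right)} + 137\right) = - 146 \left(10 + 137\right) = \left(-146\right) 147 = -21462$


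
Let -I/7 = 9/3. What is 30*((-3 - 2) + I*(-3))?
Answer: 1740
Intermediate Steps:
I = -21 (I = -63/3 = -7*3 = -21)
30*((-3 - 2) + I*(-3)) = 30*((-3 - 2) - 21*(-3)) = 30*(-5 + 63) = 30*58 = 1740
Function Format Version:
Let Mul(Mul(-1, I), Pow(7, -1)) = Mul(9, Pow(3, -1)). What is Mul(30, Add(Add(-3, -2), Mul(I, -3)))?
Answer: 1740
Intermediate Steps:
I = -21 (I = Mul(-7, Mul(9, Pow(3, -1))) = Mul(-7, Mul(9, Rational(1, 3))) = Mul(-7, 3) = -21)
Mul(30, Add(Add(-3, -2), Mul(I, -3))) = Mul(30, Add(Add(-3, -2), Mul(-21, -3))) = Mul(30, Add(-5, 63)) = Mul(30, 58) = 1740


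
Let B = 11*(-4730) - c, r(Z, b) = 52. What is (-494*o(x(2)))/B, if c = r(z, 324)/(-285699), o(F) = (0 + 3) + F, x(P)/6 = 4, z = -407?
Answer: 1905326631/7432459459 ≈ 0.25635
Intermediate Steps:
x(P) = 24 (x(P) = 6*4 = 24)
o(F) = 3 + F
c = -52/285699 (c = 52/(-285699) = 52*(-1/285699) = -52/285699 ≈ -0.00018201)
B = -14864918918/285699 (B = 11*(-4730) - 1*(-52/285699) = -52030 + 52/285699 = -14864918918/285699 ≈ -52030.)
(-494*o(x(2)))/B = (-494*(3 + 24))/(-14864918918/285699) = -494*27*(-285699/14864918918) = -13338*(-285699/14864918918) = 1905326631/7432459459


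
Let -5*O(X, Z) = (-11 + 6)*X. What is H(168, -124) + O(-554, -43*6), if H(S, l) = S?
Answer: -386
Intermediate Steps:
O(X, Z) = X (O(X, Z) = -(-11 + 6)*X/5 = -(-1)*X = X)
H(168, -124) + O(-554, -43*6) = 168 - 554 = -386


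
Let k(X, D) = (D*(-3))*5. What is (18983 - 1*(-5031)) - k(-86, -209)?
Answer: 20879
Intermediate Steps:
k(X, D) = -15*D (k(X, D) = -3*D*5 = -15*D)
(18983 - 1*(-5031)) - k(-86, -209) = (18983 - 1*(-5031)) - (-15)*(-209) = (18983 + 5031) - 1*3135 = 24014 - 3135 = 20879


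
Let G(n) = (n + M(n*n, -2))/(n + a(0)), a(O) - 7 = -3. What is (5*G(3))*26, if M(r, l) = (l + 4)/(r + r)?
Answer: 520/9 ≈ 57.778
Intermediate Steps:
a(O) = 4 (a(O) = 7 - 3 = 4)
M(r, l) = (4 + l)/(2*r) (M(r, l) = (4 + l)/((2*r)) = (4 + l)*(1/(2*r)) = (4 + l)/(2*r))
G(n) = (n + n⁻²)/(4 + n) (G(n) = (n + (4 - 2)/(2*((n*n))))/(n + 4) = (n + (½)*2/n²)/(4 + n) = (n + n⁻²)/(4 + n))
(5*G(3))*26 = (5*((1 + 3³)/(3²*(4 + 3))))*26 = (5*((⅑)*(1 + 27)/7))*26 = (5*((⅑)*(⅐)*28))*26 = (5*(4/9))*26 = (20/9)*26 = 520/9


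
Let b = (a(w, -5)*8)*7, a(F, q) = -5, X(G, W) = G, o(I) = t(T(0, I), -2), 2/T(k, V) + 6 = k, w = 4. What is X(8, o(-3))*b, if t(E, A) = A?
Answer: -2240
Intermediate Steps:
T(k, V) = 2/(-6 + k)
o(I) = -2
b = -280 (b = -5*8*7 = -40*7 = -280)
X(8, o(-3))*b = 8*(-280) = -2240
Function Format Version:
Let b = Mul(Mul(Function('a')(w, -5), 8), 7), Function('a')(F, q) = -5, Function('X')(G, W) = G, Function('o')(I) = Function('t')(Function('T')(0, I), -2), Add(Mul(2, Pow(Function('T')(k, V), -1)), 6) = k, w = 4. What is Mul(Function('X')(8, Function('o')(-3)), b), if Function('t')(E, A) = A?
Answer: -2240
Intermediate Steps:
Function('T')(k, V) = Mul(2, Pow(Add(-6, k), -1))
Function('o')(I) = -2
b = -280 (b = Mul(Mul(-5, 8), 7) = Mul(-40, 7) = -280)
Mul(Function('X')(8, Function('o')(-3)), b) = Mul(8, -280) = -2240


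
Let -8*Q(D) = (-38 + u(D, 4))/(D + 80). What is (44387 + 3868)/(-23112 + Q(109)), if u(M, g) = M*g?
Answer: -36480780/17472871 ≈ -2.0879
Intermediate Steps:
Q(D) = -(-38 + 4*D)/(8*(80 + D)) (Q(D) = -(-38 + D*4)/(8*(D + 80)) = -(-38 + 4*D)/(8*(80 + D)))
(44387 + 3868)/(-23112 + Q(109)) = (44387 + 3868)/(-23112 + (19 - 2*109)/(4*(80 + 109))) = 48255/(-23112 + (¼)*(19 - 218)/189) = 48255/(-23112 + (¼)*(1/189)*(-199)) = 48255/(-23112 - 199/756) = 48255/(-17472871/756) = 48255*(-756/17472871) = -36480780/17472871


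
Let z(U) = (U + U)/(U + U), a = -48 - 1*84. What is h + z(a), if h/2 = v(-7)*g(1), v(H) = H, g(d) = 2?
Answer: -27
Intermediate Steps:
a = -132 (a = -48 - 84 = -132)
z(U) = 1 (z(U) = (2*U)/((2*U)) = (2*U)*(1/(2*U)) = 1)
h = -28 (h = 2*(-7*2) = 2*(-14) = -28)
h + z(a) = -28 + 1 = -27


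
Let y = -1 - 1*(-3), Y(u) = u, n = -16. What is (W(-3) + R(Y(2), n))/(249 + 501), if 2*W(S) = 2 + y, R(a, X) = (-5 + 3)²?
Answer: 1/125 ≈ 0.0080000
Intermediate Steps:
y = 2 (y = -1 + 3 = 2)
R(a, X) = 4 (R(a, X) = (-2)² = 4)
W(S) = 2 (W(S) = (2 + 2)/2 = (½)*4 = 2)
(W(-3) + R(Y(2), n))/(249 + 501) = (2 + 4)/(249 + 501) = 6/750 = 6*(1/750) = 1/125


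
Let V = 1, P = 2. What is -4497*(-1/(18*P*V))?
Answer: 1499/12 ≈ 124.92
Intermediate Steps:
-4497*(-1/(18*P*V)) = -4497/((2*1)*(-18)) = -4497/(2*(-18)) = -4497/(-36) = -4497*(-1/36) = 1499/12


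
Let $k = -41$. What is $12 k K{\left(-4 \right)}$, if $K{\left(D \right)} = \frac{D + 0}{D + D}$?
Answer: $-246$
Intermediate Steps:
$K{\left(D \right)} = \frac{1}{2}$ ($K{\left(D \right)} = \frac{D}{2 D} = D \frac{1}{2 D} = \frac{1}{2}$)
$12 k K{\left(-4 \right)} = 12 \left(-41\right) \frac{1}{2} = \left(-492\right) \frac{1}{2} = -246$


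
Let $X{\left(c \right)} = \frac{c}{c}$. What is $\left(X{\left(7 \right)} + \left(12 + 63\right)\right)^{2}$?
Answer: $5776$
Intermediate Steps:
$X{\left(c \right)} = 1$
$\left(X{\left(7 \right)} + \left(12 + 63\right)\right)^{2} = \left(1 + \left(12 + 63\right)\right)^{2} = \left(1 + 75\right)^{2} = 76^{2} = 5776$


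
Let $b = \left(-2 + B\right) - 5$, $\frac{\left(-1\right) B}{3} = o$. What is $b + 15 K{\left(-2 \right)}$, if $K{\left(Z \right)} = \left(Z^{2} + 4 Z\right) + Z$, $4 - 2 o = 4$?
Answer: $-97$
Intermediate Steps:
$o = 0$ ($o = 2 - 2 = 0$)
$B = 0$ ($B = \left(-3\right) 0 = 0$)
$K{\left(Z \right)} = Z^{2} + 5 Z$
$b = -7$ ($b = \left(-2 + 0\right) - 5 = -2 - 5 = -7$)
$b + 15 K{\left(-2 \right)} = -7 + 15 \left(- 2 \left(5 - 2\right)\right) = -7 + 15 \left(\left(-2\right) 3\right) = -7 + 15 \left(-6\right) = -7 - 90 = -97$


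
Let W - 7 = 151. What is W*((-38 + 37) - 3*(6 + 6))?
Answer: -5846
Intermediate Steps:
W = 158 (W = 7 + 151 = 158)
W*((-38 + 37) - 3*(6 + 6)) = 158*((-38 + 37) - 3*(6 + 6)) = 158*(-1 - 3*12) = 158*(-1 - 36) = 158*(-37) = -5846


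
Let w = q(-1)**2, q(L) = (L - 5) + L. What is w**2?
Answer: 2401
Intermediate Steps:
q(L) = -5 + 2*L (q(L) = (-5 + L) + L = -5 + 2*L)
w = 49 (w = (-5 + 2*(-1))**2 = (-5 - 2)**2 = (-7)**2 = 49)
w**2 = 49**2 = 2401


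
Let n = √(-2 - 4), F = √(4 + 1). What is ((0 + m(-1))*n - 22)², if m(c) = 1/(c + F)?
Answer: (22 - 22*√5 + I*√6)²/(1 - √5)² ≈ 480.07 - 87.194*I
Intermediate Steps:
F = √5 ≈ 2.2361
m(c) = 1/(c + √5)
n = I*√6 (n = √(-6) = I*√6 ≈ 2.4495*I)
((0 + m(-1))*n - 22)² = ((0 + 1/(-1 + √5))*(I*√6) - 22)² = ((I*√6)/(-1 + √5) - 22)² = (I*√6/(-1 + √5) - 22)² = (-22 + I*√6/(-1 + √5))²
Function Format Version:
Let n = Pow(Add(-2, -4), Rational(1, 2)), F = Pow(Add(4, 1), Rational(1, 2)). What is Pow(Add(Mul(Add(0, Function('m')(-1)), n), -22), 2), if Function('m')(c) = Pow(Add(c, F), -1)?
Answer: Mul(Pow(Add(1, Mul(-1, Pow(5, Rational(1, 2)))), -2), Pow(Add(22, Mul(-22, Pow(5, Rational(1, 2))), Mul(I, Pow(6, Rational(1, 2)))), 2)) ≈ Add(480.07, Mul(-87.194, I))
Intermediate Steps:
F = Pow(5, Rational(1, 2)) ≈ 2.2361
Function('m')(c) = Pow(Add(c, Pow(5, Rational(1, 2))), -1)
n = Mul(I, Pow(6, Rational(1, 2))) (n = Pow(-6, Rational(1, 2)) = Mul(I, Pow(6, Rational(1, 2))) ≈ Mul(2.4495, I))
Pow(Add(Mul(Add(0, Function('m')(-1)), n), -22), 2) = Pow(Add(Mul(Add(0, Pow(Add(-1, Pow(5, Rational(1, 2))), -1)), Mul(I, Pow(6, Rational(1, 2)))), -22), 2) = Pow(Add(Mul(Pow(Add(-1, Pow(5, Rational(1, 2))), -1), Mul(I, Pow(6, Rational(1, 2)))), -22), 2) = Pow(Add(Mul(I, Pow(6, Rational(1, 2)), Pow(Add(-1, Pow(5, Rational(1, 2))), -1)), -22), 2) = Pow(Add(-22, Mul(I, Pow(6, Rational(1, 2)), Pow(Add(-1, Pow(5, Rational(1, 2))), -1))), 2)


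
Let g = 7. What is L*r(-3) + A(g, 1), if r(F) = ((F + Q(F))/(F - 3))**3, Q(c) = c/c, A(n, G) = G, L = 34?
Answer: 61/27 ≈ 2.2593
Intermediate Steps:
Q(c) = 1
r(F) = (1 + F)**3/(-3 + F)**3 (r(F) = ((F + 1)/(F - 3))**3 = ((1 + F)/(-3 + F))**3 = (1 + F)**3/(-3 + F)**3)
L*r(-3) + A(g, 1) = 34*((1 - 3)**3/(-3 - 3)**3) + 1 = 34*((-2)**3/(-6)**3) + 1 = 34*(-8*(-1/216)) + 1 = 34*(1/27) + 1 = 34/27 + 1 = 61/27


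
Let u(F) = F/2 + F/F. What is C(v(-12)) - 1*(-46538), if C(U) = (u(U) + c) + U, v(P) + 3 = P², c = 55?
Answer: 93611/2 ≈ 46806.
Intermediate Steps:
u(F) = 1 + F/2 (u(F) = F*(½) + 1 = F/2 + 1 = 1 + F/2)
v(P) = -3 + P²
C(U) = 56 + 3*U/2 (C(U) = ((1 + U/2) + 55) + U = (56 + U/2) + U = 56 + 3*U/2)
C(v(-12)) - 1*(-46538) = (56 + 3*(-3 + (-12)²)/2) - 1*(-46538) = (56 + 3*(-3 + 144)/2) + 46538 = (56 + (3/2)*141) + 46538 = (56 + 423/2) + 46538 = 535/2 + 46538 = 93611/2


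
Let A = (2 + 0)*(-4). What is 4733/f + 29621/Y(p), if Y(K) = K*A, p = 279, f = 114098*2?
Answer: -1687207415/127333368 ≈ -13.250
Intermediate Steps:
f = 228196
A = -8 (A = 2*(-4) = -8)
Y(K) = -8*K (Y(K) = K*(-8) = -8*K)
4733/f + 29621/Y(p) = 4733/228196 + 29621/((-8*279)) = 4733*(1/228196) + 29621/(-2232) = 4733/228196 + 29621*(-1/2232) = 4733/228196 - 29621/2232 = -1687207415/127333368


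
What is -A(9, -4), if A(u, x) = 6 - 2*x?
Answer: -14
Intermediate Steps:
-A(9, -4) = -(6 - 2*(-4)) = -(6 + 8) = -1*14 = -14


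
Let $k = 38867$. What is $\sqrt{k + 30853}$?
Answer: $2 \sqrt{17430} \approx 264.05$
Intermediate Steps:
$\sqrt{k + 30853} = \sqrt{38867 + 30853} = \sqrt{69720} = 2 \sqrt{17430}$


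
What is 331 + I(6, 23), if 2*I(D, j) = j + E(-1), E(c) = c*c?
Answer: 343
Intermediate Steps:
E(c) = c²
I(D, j) = ½ + j/2 (I(D, j) = (j + (-1)²)/2 = (j + 1)/2 = (1 + j)/2 = ½ + j/2)
331 + I(6, 23) = 331 + (½ + (½)*23) = 331 + (½ + 23/2) = 331 + 12 = 343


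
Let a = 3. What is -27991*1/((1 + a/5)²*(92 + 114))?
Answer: -699775/13184 ≈ -53.078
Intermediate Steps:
-27991*1/((1 + a/5)²*(92 + 114)) = -27991*1/((1 + 3/5)²*(92 + 114)) = -27991*1/(206*(1 + 3*(⅕))²) = -27991*1/(206*(1 + ⅗)²) = -27991/((8/5)²*206) = -27991/((64/25)*206) = -27991/13184/25 = -27991*25/13184 = -699775/13184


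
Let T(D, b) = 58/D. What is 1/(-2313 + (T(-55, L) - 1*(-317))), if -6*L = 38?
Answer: -55/109838 ≈ -0.00050074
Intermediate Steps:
L = -19/3 (L = -⅙*38 = -19/3 ≈ -6.3333)
1/(-2313 + (T(-55, L) - 1*(-317))) = 1/(-2313 + (58/(-55) - 1*(-317))) = 1/(-2313 + (58*(-1/55) + 317)) = 1/(-2313 + (-58/55 + 317)) = 1/(-2313 + 17377/55) = 1/(-109838/55) = -55/109838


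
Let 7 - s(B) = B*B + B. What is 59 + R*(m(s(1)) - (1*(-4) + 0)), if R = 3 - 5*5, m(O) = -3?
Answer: 37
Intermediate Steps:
s(B) = 7 - B - B² (s(B) = 7 - (B*B + B) = 7 - (B² + B) = 7 - (B + B²) = 7 + (-B - B²) = 7 - B - B²)
R = -22 (R = 3 - 25 = -22)
59 + R*(m(s(1)) - (1*(-4) + 0)) = 59 - 22*(-3 - (1*(-4) + 0)) = 59 - 22*(-3 - (-4 + 0)) = 59 - 22*(-3 - 1*(-4)) = 59 - 22*(-3 + 4) = 59 - 22*1 = 59 - 22 = 37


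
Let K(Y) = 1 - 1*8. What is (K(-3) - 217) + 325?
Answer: 101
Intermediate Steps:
K(Y) = -7 (K(Y) = 1 - 8 = -7)
(K(-3) - 217) + 325 = (-7 - 217) + 325 = -224 + 325 = 101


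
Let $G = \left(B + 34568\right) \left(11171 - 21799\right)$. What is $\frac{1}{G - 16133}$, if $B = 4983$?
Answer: $- \frac{1}{420364161} \approx -2.3789 \cdot 10^{-9}$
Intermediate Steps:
$G = -420348028$ ($G = \left(4983 + 34568\right) \left(11171 - 21799\right) = 39551 \left(-10628\right) = -420348028$)
$\frac{1}{G - 16133} = \frac{1}{-420348028 - 16133} = \frac{1}{-420364161} = - \frac{1}{420364161}$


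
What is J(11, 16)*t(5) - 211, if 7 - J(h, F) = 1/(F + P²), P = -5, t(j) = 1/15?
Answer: -129479/615 ≈ -210.53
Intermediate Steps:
t(j) = 1/15
J(h, F) = 7 - 1/(25 + F) (J(h, F) = 7 - 1/(F + (-5)²) = 7 - 1/(F + 25) = 7 - 1/(25 + F))
J(11, 16)*t(5) - 211 = ((174 + 7*16)/(25 + 16))*(1/15) - 211 = ((174 + 112)/41)*(1/15) - 211 = ((1/41)*286)*(1/15) - 211 = (286/41)*(1/15) - 211 = 286/615 - 211 = -129479/615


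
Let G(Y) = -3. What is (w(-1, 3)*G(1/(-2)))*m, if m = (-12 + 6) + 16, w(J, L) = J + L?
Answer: -60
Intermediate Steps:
m = 10 (m = -6 + 16 = 10)
(w(-1, 3)*G(1/(-2)))*m = ((-1 + 3)*(-3))*10 = (2*(-3))*10 = -6*10 = -60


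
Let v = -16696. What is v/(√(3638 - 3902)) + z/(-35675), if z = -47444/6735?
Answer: 47444/240271125 + 4174*I*√66/33 ≈ 0.00019746 + 1027.6*I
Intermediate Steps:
z = -47444/6735 (z = -47444*1/6735 = -47444/6735 ≈ -7.0444)
v/(√(3638 - 3902)) + z/(-35675) = -16696/√(3638 - 3902) - 47444/6735/(-35675) = -16696*(-I*√66/132) - 47444/6735*(-1/35675) = -16696*(-I*√66/132) + 47444/240271125 = -(-4174)*I*√66/33 + 47444/240271125 = 4174*I*√66/33 + 47444/240271125 = 47444/240271125 + 4174*I*√66/33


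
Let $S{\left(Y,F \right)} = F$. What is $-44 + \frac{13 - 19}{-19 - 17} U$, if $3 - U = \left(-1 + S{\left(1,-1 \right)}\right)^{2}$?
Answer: $- \frac{265}{6} \approx -44.167$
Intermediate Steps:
$U = -1$ ($U = 3 - \left(-1 - 1\right)^{2} = 3 - \left(-2\right)^{2} = 3 - 4 = -1$)
$-44 + \frac{13 - 19}{-19 - 17} U = -44 + \frac{13 - 19}{-19 - 17} \left(-1\right) = -44 + - \frac{6}{-36} \left(-1\right) = -44 + \left(-6\right) \left(- \frac{1}{36}\right) \left(-1\right) = -44 + \frac{1}{6} \left(-1\right) = -44 - \frac{1}{6} = - \frac{265}{6}$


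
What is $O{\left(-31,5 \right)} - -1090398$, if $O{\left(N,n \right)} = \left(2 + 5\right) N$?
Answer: $1090181$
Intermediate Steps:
$O{\left(N,n \right)} = 7 N$
$O{\left(-31,5 \right)} - -1090398 = 7 \left(-31\right) - -1090398 = -217 + 1090398 = 1090181$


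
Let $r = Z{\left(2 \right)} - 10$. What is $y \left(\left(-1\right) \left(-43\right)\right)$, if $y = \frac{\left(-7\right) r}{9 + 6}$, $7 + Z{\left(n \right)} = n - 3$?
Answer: $\frac{1806}{5} \approx 361.2$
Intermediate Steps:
$Z{\left(n \right)} = -10 + n$ ($Z{\left(n \right)} = -7 + \left(n - 3\right) = -7 + \left(-3 + n\right) = -10 + n$)
$r = -18$ ($r = \left(-10 + 2\right) - 10 = -8 - 10 = -18$)
$y = \frac{42}{5}$ ($y = \frac{\left(-7\right) \left(-18\right)}{9 + 6} = \frac{126}{15} = 126 \cdot \frac{1}{15} = \frac{42}{5} \approx 8.4$)
$y \left(\left(-1\right) \left(-43\right)\right) = \frac{42 \left(\left(-1\right) \left(-43\right)\right)}{5} = \frac{42}{5} \cdot 43 = \frac{1806}{5}$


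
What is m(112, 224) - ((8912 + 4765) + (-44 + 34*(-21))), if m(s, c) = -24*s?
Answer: -15607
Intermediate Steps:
m(112, 224) - ((8912 + 4765) + (-44 + 34*(-21))) = -24*112 - ((8912 + 4765) + (-44 + 34*(-21))) = -2688 - (13677 + (-44 - 714)) = -2688 - (13677 - 758) = -2688 - 1*12919 = -2688 - 12919 = -15607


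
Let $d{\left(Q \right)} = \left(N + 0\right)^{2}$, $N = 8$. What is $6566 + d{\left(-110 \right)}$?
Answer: $6630$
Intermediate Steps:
$d{\left(Q \right)} = 64$ ($d{\left(Q \right)} = \left(8 + 0\right)^{2} = 8^{2} = 64$)
$6566 + d{\left(-110 \right)} = 6566 + 64 = 6630$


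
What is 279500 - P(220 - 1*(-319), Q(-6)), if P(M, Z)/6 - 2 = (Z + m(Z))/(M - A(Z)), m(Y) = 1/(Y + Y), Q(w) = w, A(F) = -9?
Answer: 306318921/1096 ≈ 2.7949e+5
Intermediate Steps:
m(Y) = 1/(2*Y)
P(M, Z) = 12 + 6*(Z + 1/(2*Z))/(9 + M) (P(M, Z) = 12 + 6*((Z + 1/(2*Z))/(M - 1*(-9))) = 12 + 6*((Z + 1/(2*Z))/(M + 9)) = 12 + 6*((Z + 1/(2*Z))/(9 + M)) = 12 + 6*(Z + 1/(2*Z))/(9 + M))
279500 - P(220 - 1*(-319), Q(-6)) = 279500 - 3*(1 + 2*(-6)*(18 - 6 + 2*(220 - 1*(-319))))/((-6)*(9 + (220 - 1*(-319)))) = 279500 - 3*(-1)*(1 + 2*(-6)*(18 - 6 + 2*(220 + 319)))/(6*(9 + (220 + 319))) = 279500 - 3*(-1)*(1 + 2*(-6)*(18 - 6 + 2*539))/(6*(9 + 539)) = 279500 - 3*(-1)*(1 + 2*(-6)*(18 - 6 + 1078))/(6*548) = 279500 - 3*(-1)*(1 + 2*(-6)*1090)/(6*548) = 279500 - 3*(-1)*(1 - 13080)/(6*548) = 279500 - 3*(-1)*(-13079)/(6*548) = 279500 - 1*13079/1096 = 279500 - 13079/1096 = 306318921/1096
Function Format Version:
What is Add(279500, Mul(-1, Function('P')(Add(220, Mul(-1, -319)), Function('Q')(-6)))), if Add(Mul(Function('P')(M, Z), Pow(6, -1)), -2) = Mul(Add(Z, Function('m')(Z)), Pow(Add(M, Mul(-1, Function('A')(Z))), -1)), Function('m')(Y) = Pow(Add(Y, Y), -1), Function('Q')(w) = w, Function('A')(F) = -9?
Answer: Rational(306318921, 1096) ≈ 2.7949e+5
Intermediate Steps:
Function('m')(Y) = Mul(Rational(1, 2), Pow(Y, -1)) (Function('m')(Y) = Pow(Mul(2, Y), -1) = Mul(Rational(1, 2), Pow(Y, -1)))
Function('P')(M, Z) = Add(12, Mul(6, Pow(Add(9, M), -1), Add(Z, Mul(Rational(1, 2), Pow(Z, -1))))) (Function('P')(M, Z) = Add(12, Mul(6, Mul(Add(Z, Mul(Rational(1, 2), Pow(Z, -1))), Pow(Add(M, Mul(-1, -9)), -1)))) = Add(12, Mul(6, Mul(Add(Z, Mul(Rational(1, 2), Pow(Z, -1))), Pow(Add(M, 9), -1)))) = Add(12, Mul(6, Mul(Add(Z, Mul(Rational(1, 2), Pow(Z, -1))), Pow(Add(9, M), -1)))) = Add(12, Mul(6, Mul(Pow(Add(9, M), -1), Add(Z, Mul(Rational(1, 2), Pow(Z, -1)))))) = Add(12, Mul(6, Pow(Add(9, M), -1), Add(Z, Mul(Rational(1, 2), Pow(Z, -1))))))
Add(279500, Mul(-1, Function('P')(Add(220, Mul(-1, -319)), Function('Q')(-6)))) = Add(279500, Mul(-1, Mul(3, Pow(-6, -1), Pow(Add(9, Add(220, Mul(-1, -319))), -1), Add(1, Mul(2, -6, Add(18, -6, Mul(2, Add(220, Mul(-1, -319))))))))) = Add(279500, Mul(-1, Mul(3, Rational(-1, 6), Pow(Add(9, Add(220, 319)), -1), Add(1, Mul(2, -6, Add(18, -6, Mul(2, Add(220, 319)))))))) = Add(279500, Mul(-1, Mul(3, Rational(-1, 6), Pow(Add(9, 539), -1), Add(1, Mul(2, -6, Add(18, -6, Mul(2, 539))))))) = Add(279500, Mul(-1, Mul(3, Rational(-1, 6), Pow(548, -1), Add(1, Mul(2, -6, Add(18, -6, 1078)))))) = Add(279500, Mul(-1, Mul(3, Rational(-1, 6), Rational(1, 548), Add(1, Mul(2, -6, 1090))))) = Add(279500, Mul(-1, Mul(3, Rational(-1, 6), Rational(1, 548), Add(1, -13080)))) = Add(279500, Mul(-1, Mul(3, Rational(-1, 6), Rational(1, 548), -13079))) = Add(279500, Mul(-1, Rational(13079, 1096))) = Add(279500, Rational(-13079, 1096)) = Rational(306318921, 1096)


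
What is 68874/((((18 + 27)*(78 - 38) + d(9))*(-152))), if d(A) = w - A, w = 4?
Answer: -34437/136420 ≈ -0.25243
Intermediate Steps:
d(A) = 4 - A
68874/((((18 + 27)*(78 - 38) + d(9))*(-152))) = 68874/((((18 + 27)*(78 - 38) + (4 - 1*9))*(-152))) = 68874/(((45*40 + (4 - 9))*(-152))) = 68874/(((1800 - 5)*(-152))) = 68874/((1795*(-152))) = 68874/(-272840) = 68874*(-1/272840) = -34437/136420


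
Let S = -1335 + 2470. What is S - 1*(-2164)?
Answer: 3299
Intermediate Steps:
S = 1135
S - 1*(-2164) = 1135 - 1*(-2164) = 1135 + 2164 = 3299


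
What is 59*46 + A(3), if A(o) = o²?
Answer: 2723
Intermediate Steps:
59*46 + A(3) = 59*46 + 3² = 2714 + 9 = 2723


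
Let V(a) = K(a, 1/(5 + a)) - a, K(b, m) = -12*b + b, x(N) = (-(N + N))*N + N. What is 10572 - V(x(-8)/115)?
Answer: 1214148/115 ≈ 10558.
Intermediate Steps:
x(N) = N - 2*N² (x(N) = (-2*N)*N + N = -2*N² + N = N - 2*N²)
K(b, m) = -11*b
V(a) = -12*a (V(a) = -11*a - a = -12*a)
10572 - V(x(-8)/115) = 10572 - (-12)*-8*(1 - 2*(-8))/115 = 10572 - (-12)*-8*(1 + 16)*(1/115) = 10572 - (-12)*-8*17*(1/115) = 10572 - (-12)*(-136*1/115) = 10572 - (-12)*(-136)/115 = 10572 - 1*1632/115 = 10572 - 1632/115 = 1214148/115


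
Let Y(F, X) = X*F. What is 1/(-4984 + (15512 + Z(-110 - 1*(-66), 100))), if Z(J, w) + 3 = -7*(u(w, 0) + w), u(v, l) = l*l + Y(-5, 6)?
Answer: 1/10035 ≈ 9.9651e-5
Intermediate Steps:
Y(F, X) = F*X
u(v, l) = -30 + l² (u(v, l) = l*l - 5*6 = l² - 30 = -30 + l²)
Z(J, w) = 207 - 7*w (Z(J, w) = -3 - 7*((-30 + 0²) + w) = -3 - 7*((-30 + 0) + w) = -3 - 7*(-30 + w) = -3 + (210 - 7*w) = 207 - 7*w)
1/(-4984 + (15512 + Z(-110 - 1*(-66), 100))) = 1/(-4984 + (15512 + (207 - 7*100))) = 1/(-4984 + (15512 + (207 - 700))) = 1/(-4984 + (15512 - 493)) = 1/(-4984 + 15019) = 1/10035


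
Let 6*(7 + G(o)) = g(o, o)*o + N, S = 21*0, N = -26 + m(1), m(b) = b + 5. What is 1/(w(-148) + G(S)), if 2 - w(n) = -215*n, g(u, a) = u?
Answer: -3/95485 ≈ -3.1419e-5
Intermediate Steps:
m(b) = 5 + b
N = -20 (N = -26 + (5 + 1) = -26 + 6 = -20)
w(n) = 2 + 215*n (w(n) = 2 - (-215)*n = 2 + 215*n)
S = 0
G(o) = -31/3 + o²/6 (G(o) = -7 + (o*o - 20)/6 = -7 + (o² - 20)/6 = -7 + (-20 + o²)/6 = -7 + (-10/3 + o²/6) = -31/3 + o²/6)
1/(w(-148) + G(S)) = 1/((2 + 215*(-148)) + (-31/3 + (⅙)*0²)) = 1/((2 - 31820) + (-31/3 + (⅙)*0)) = 1/(-31818 + (-31/3 + 0)) = 1/(-31818 - 31/3) = 1/(-95485/3) = -3/95485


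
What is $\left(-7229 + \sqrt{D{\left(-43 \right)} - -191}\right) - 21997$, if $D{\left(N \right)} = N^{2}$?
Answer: $-29226 + 2 \sqrt{510} \approx -29181.0$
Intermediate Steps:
$\left(-7229 + \sqrt{D{\left(-43 \right)} - -191}\right) - 21997 = \left(-7229 + \sqrt{\left(-43\right)^{2} - -191}\right) - 21997 = \left(-7229 + \sqrt{1849 + \left(-4975 + 5166\right)}\right) - 21997 = \left(-7229 + \sqrt{1849 + 191}\right) - 21997 = \left(-7229 + \sqrt{2040}\right) - 21997 = \left(-7229 + 2 \sqrt{510}\right) - 21997 = -29226 + 2 \sqrt{510}$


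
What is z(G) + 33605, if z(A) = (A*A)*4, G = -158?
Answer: 133461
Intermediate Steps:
z(A) = 4*A² (z(A) = A²*4 = 4*A²)
z(G) + 33605 = 4*(-158)² + 33605 = 4*24964 + 33605 = 99856 + 33605 = 133461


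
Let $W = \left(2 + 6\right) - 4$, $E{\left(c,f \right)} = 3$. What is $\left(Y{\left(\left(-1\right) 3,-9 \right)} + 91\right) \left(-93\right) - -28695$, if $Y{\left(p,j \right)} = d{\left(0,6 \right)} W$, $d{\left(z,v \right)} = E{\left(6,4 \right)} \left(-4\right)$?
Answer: $24696$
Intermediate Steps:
$d{\left(z,v \right)} = -12$ ($d{\left(z,v \right)} = 3 \left(-4\right) = -12$)
$W = 4$ ($W = 8 - 4 = 4$)
$Y{\left(p,j \right)} = -48$ ($Y{\left(p,j \right)} = \left(-12\right) 4 = -48$)
$\left(Y{\left(\left(-1\right) 3,-9 \right)} + 91\right) \left(-93\right) - -28695 = \left(-48 + 91\right) \left(-93\right) - -28695 = 43 \left(-93\right) + 28695 = -3999 + 28695 = 24696$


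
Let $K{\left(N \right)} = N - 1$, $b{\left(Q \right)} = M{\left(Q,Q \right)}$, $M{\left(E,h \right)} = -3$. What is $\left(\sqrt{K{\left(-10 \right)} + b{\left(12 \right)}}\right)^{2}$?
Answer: $-14$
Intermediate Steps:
$b{\left(Q \right)} = -3$
$K{\left(N \right)} = -1 + N$ ($K{\left(N \right)} = N - 1 = -1 + N$)
$\left(\sqrt{K{\left(-10 \right)} + b{\left(12 \right)}}\right)^{2} = \left(\sqrt{\left(-1 - 10\right) - 3}\right)^{2} = \left(\sqrt{-11 - 3}\right)^{2} = \left(\sqrt{-14}\right)^{2} = \left(i \sqrt{14}\right)^{2} = -14$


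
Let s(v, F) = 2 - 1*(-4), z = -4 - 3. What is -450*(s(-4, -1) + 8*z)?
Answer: 22500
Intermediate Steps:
z = -7
s(v, F) = 6 (s(v, F) = 2 + 4 = 6)
-450*(s(-4, -1) + 8*z) = -450*(6 + 8*(-7)) = -450*(6 - 56) = -450*(-50) = 22500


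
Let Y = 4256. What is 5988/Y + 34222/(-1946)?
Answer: -341827/21128 ≈ -16.179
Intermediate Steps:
5988/Y + 34222/(-1946) = 5988/4256 + 34222/(-1946) = 5988*(1/4256) + 34222*(-1/1946) = 1497/1064 - 17111/973 = -341827/21128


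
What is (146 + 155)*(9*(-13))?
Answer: -35217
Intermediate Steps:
(146 + 155)*(9*(-13)) = 301*(-117) = -35217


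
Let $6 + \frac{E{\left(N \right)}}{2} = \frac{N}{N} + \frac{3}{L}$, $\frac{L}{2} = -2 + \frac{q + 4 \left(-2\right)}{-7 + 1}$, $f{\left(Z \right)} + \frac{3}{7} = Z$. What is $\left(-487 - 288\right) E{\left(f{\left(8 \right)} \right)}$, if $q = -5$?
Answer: $-6200$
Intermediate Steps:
$f{\left(Z \right)} = - \frac{3}{7} + Z$
$L = \frac{1}{3}$ ($L = 2 \left(-2 + \frac{-5 + 4 \left(-2\right)}{-7 + 1}\right) = 2 \left(-2 + \frac{-5 - 8}{-6}\right) = 2 \left(-2 - - \frac{13}{6}\right) = 2 \left(-2 + \frac{13}{6}\right) = 2 \cdot \frac{1}{6} = \frac{1}{3} \approx 0.33333$)
$E{\left(N \right)} = 8$ ($E{\left(N \right)} = -12 + 2 \left(\frac{N}{N} + 3 \frac{1}{\frac{1}{3}}\right) = -12 + 2 \left(1 + 3 \cdot 3\right) = -12 + 2 \left(1 + 9\right) = -12 + 2 \cdot 10 = -12 + 20 = 8$)
$\left(-487 - 288\right) E{\left(f{\left(8 \right)} \right)} = \left(-487 - 288\right) 8 = \left(-775\right) 8 = -6200$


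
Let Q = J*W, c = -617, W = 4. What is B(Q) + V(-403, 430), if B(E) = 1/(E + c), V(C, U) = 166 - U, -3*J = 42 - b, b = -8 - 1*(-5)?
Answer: -178729/677 ≈ -264.00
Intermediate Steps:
b = -3 (b = -8 + 5 = -3)
J = -15 (J = -(42 - 1*(-3))/3 = -(42 + 3)/3 = -1/3*45 = -15)
Q = -60 (Q = -15*4 = -60)
B(E) = 1/(-617 + E) (B(E) = 1/(E - 617) = 1/(-617 + E))
B(Q) + V(-403, 430) = 1/(-617 - 60) + (166 - 1*430) = 1/(-677) + (166 - 430) = -1/677 - 264 = -178729/677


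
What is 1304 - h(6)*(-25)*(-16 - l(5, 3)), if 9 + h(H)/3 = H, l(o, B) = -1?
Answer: 4679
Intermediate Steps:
h(H) = -27 + 3*H
1304 - h(6)*(-25)*(-16 - l(5, 3)) = 1304 - (-27 + 3*6)*(-25)*(-16 - 1*(-1)) = 1304 - (-27 + 18)*(-25)*(-16 + 1) = 1304 - (-9*(-25))*(-15) = 1304 - 225*(-15) = 1304 - 1*(-3375) = 1304 + 3375 = 4679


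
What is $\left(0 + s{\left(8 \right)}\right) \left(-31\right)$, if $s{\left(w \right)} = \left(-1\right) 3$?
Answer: $93$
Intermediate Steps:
$s{\left(w \right)} = -3$
$\left(0 + s{\left(8 \right)}\right) \left(-31\right) = \left(0 - 3\right) \left(-31\right) = \left(-3\right) \left(-31\right) = 93$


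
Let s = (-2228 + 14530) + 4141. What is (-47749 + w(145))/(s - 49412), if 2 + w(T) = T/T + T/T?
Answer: 47749/32969 ≈ 1.4483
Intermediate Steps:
w(T) = 0 (w(T) = -2 + (T/T + T/T) = -2 + (1 + 1) = -2 + 2 = 0)
s = 16443 (s = 12302 + 4141 = 16443)
(-47749 + w(145))/(s - 49412) = (-47749 + 0)/(16443 - 49412) = -47749/(-32969) = -47749*(-1/32969) = 47749/32969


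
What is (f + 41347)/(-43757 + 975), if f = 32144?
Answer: -73491/42782 ≈ -1.7178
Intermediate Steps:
(f + 41347)/(-43757 + 975) = (32144 + 41347)/(-43757 + 975) = 73491/(-42782) = 73491*(-1/42782) = -73491/42782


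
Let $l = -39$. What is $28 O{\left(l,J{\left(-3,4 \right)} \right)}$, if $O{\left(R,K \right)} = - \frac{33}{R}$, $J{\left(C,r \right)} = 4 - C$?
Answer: $\frac{308}{13} \approx 23.692$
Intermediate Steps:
$28 O{\left(l,J{\left(-3,4 \right)} \right)} = 28 \left(- \frac{33}{-39}\right) = 28 \left(\left(-33\right) \left(- \frac{1}{39}\right)\right) = 28 \cdot \frac{11}{13} = \frac{308}{13}$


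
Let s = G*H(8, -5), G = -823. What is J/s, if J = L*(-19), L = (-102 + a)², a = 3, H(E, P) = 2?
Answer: 186219/1646 ≈ 113.13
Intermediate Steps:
L = 9801 (L = (-102 + 3)² = (-99)² = 9801)
s = -1646 (s = -823*2 = -1646)
J = -186219 (J = 9801*(-19) = -186219)
J/s = -186219/(-1646) = -186219*(-1/1646) = 186219/1646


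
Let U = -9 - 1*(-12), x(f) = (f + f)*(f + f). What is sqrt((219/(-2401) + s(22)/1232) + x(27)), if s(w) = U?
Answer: sqrt(13554135111)/2156 ≈ 53.999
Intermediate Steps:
x(f) = 4*f**2 (x(f) = (2*f)*(2*f) = 4*f**2)
U = 3 (U = -9 + 12 = 3)
s(w) = 3
sqrt((219/(-2401) + s(22)/1232) + x(27)) = sqrt((219/(-2401) + 3/1232) + 4*27**2) = sqrt((219*(-1/2401) + 3*(1/1232)) + 4*729) = sqrt((-219/2401 + 3/1232) + 2916) = sqrt(-37515/422576 + 2916) = sqrt(1232194101/422576) = sqrt(13554135111)/2156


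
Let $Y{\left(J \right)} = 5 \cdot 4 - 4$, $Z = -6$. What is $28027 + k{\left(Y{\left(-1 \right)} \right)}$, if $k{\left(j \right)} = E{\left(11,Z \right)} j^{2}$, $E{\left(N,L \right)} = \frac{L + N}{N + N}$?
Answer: $\frac{308937}{11} \approx 28085.0$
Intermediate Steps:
$E{\left(N,L \right)} = \frac{L + N}{2 N}$
$Y{\left(J \right)} = 16$ ($Y{\left(J \right)} = 20 - 4 = 16$)
$k{\left(j \right)} = \frac{5 j^{2}}{22}$ ($k{\left(j \right)} = \frac{-6 + 11}{2 \cdot 11} j^{2} = \frac{1}{2} \cdot \frac{1}{11} \cdot 5 j^{2} = \frac{5 j^{2}}{22}$)
$28027 + k{\left(Y{\left(-1 \right)} \right)} = 28027 + \frac{5 \cdot 16^{2}}{22} = 28027 + \frac{5}{22} \cdot 256 = 28027 + \frac{640}{11} = \frac{308937}{11}$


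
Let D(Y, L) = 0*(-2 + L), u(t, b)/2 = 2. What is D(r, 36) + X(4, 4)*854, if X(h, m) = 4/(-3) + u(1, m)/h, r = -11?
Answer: -854/3 ≈ -284.67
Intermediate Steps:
u(t, b) = 4 (u(t, b) = 2*2 = 4)
D(Y, L) = 0
X(h, m) = -4/3 + 4/h (X(h, m) = 4/(-3) + 4/h = 4*(-1/3) + 4/h = -4/3 + 4/h)
D(r, 36) + X(4, 4)*854 = 0 + (-4/3 + 4/4)*854 = 0 + (-4/3 + 4*(1/4))*854 = 0 + (-4/3 + 1)*854 = 0 - 1/3*854 = 0 - 854/3 = -854/3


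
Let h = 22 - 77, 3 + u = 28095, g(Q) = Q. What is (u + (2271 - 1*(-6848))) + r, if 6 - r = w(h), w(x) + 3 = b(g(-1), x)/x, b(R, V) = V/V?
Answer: 2047101/55 ≈ 37220.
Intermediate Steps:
b(R, V) = 1
u = 28092 (u = -3 + 28095 = 28092)
h = -55
w(x) = -3 + 1/x
r = 496/55 (r = 6 - (-3 + 1/(-55)) = 6 - (-3 - 1/55) = 6 - 1*(-166/55) = 6 + 166/55 = 496/55 ≈ 9.0182)
(u + (2271 - 1*(-6848))) + r = (28092 + (2271 - 1*(-6848))) + 496/55 = (28092 + (2271 + 6848)) + 496/55 = (28092 + 9119) + 496/55 = 37211 + 496/55 = 2047101/55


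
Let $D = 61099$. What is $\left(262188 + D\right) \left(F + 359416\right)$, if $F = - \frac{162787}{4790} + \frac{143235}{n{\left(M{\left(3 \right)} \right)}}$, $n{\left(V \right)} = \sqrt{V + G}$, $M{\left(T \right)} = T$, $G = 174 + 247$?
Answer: $\frac{556519125756811}{4790} + \frac{46306013445 \sqrt{106}}{212} \approx 1.1843 \cdot 10^{11}$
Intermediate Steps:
$G = 421$
$n{\left(V \right)} = \sqrt{421 + V}$ ($n{\left(V \right)} = \sqrt{V + 421} = \sqrt{421 + V}$)
$F = - \frac{162787}{4790} + \frac{143235 \sqrt{106}}{212}$ ($F = - \frac{162787}{4790} + \frac{143235}{\sqrt{421 + 3}} = \left(-162787\right) \frac{1}{4790} + \frac{143235}{\sqrt{424}} = - \frac{162787}{4790} + \frac{143235}{2 \sqrt{106}} = - \frac{162787}{4790} + 143235 \frac{\sqrt{106}}{212} = - \frac{162787}{4790} + \frac{143235 \sqrt{106}}{212} \approx 6922.1$)
$\left(262188 + D\right) \left(F + 359416\right) = \left(262188 + 61099\right) \left(\left(- \frac{162787}{4790} + \frac{143235 \sqrt{106}}{212}\right) + 359416\right) = 323287 \left(\frac{1721439853}{4790} + \frac{143235 \sqrt{106}}{212}\right) = \frac{556519125756811}{4790} + \frac{46306013445 \sqrt{106}}{212}$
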